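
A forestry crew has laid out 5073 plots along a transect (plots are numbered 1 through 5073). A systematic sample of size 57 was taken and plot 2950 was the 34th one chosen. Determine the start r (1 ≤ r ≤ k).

13

k = 5073/57 = 89
r = 2950 − (34−1)×89 = 2950 − 2937 = 13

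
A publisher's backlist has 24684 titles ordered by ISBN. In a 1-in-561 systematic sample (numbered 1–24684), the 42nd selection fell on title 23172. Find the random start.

k = 561
r = 23172 − (42−1)×561 = 23172 − 23001 = 171

171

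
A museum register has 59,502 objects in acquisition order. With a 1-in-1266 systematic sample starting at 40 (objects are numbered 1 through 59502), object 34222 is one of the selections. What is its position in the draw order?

28

k = 1266
position = (34222 − 40)/1266 + 1 = 34182/1266 + 1 = 27 + 1 = 28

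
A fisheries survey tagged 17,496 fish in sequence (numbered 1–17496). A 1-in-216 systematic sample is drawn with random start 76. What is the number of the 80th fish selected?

17140

k = 216
80th selection = r + (80−1)·k = 76 + 79×216 = 76 + 17064 = 17140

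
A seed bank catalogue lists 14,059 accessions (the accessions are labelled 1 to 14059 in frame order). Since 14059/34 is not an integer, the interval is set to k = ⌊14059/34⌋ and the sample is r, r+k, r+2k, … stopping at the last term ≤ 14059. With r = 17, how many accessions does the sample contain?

35

k = ⌊14059/34⌋ = 413
Achieved size = ⌊(14059 − 17)/413⌋ + 1 = ⌊14042/413⌋ + 1 = 34 + 1 = 35
(last selection: 17 + 34×413 = 14059 ≤ 14059; next would be 14472 > 14059)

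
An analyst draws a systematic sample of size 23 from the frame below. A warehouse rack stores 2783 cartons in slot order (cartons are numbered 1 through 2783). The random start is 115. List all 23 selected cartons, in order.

k = N/n = 2783/23 = 121
carton 1: 115
carton 2: 115 + 121 = 236
carton 3: 236 + 121 = 357
carton 4: 357 + 121 = 478
carton 5: 478 + 121 = 599
carton 6: 599 + 121 = 720
carton 7: 720 + 121 = 841
carton 8: 841 + 121 = 962
carton 9: 962 + 121 = 1083
carton 10: 1083 + 121 = 1204
carton 11: 1204 + 121 = 1325
carton 12: 1325 + 121 = 1446
carton 13: 1446 + 121 = 1567
carton 14: 1567 + 121 = 1688
carton 15: 1688 + 121 = 1809
carton 16: 1809 + 121 = 1930
carton 17: 1930 + 121 = 2051
carton 18: 2051 + 121 = 2172
carton 19: 2172 + 121 = 2293
carton 20: 2293 + 121 = 2414
carton 21: 2414 + 121 = 2535
carton 22: 2535 + 121 = 2656
carton 23: 2656 + 121 = 2777

115, 236, 357, 478, 599, 720, 841, 962, 1083, 1204, 1325, 1446, 1567, 1688, 1809, 1930, 2051, 2172, 2293, 2414, 2535, 2656, 2777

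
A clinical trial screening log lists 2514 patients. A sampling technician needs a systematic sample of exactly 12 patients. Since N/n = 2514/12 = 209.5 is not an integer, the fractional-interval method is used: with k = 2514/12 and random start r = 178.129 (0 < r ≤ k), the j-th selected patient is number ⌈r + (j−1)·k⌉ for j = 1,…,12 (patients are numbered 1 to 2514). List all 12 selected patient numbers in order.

179, 388, 598, 807, 1017, 1226, 1436, 1645, 1855, 2064, 2274, 2483

j=1: r + 0k = 178.129 → ⌈·⌉ = 179
j=2: r + 1k = 387.629 → ⌈·⌉ = 388
j=3: r + 2k = 597.129 → ⌈·⌉ = 598
j=4: r + 3k = 806.629 → ⌈·⌉ = 807
j=5: r + 4k = 1016.129 → ⌈·⌉ = 1017
j=6: r + 5k = 1225.629 → ⌈·⌉ = 1226
j=7: r + 6k = 1435.129 → ⌈·⌉ = 1436
j=8: r + 7k = 1644.629 → ⌈·⌉ = 1645
j=9: r + 8k = 1854.129 → ⌈·⌉ = 1855
j=10: r + 9k = 2063.629 → ⌈·⌉ = 2064
j=11: r + 10k = 2273.129 → ⌈·⌉ = 2274
j=12: r + 11k = 2482.629 → ⌈·⌉ = 2483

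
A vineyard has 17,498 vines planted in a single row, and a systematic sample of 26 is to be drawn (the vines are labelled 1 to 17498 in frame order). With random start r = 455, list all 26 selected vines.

k = N/n = 17498/26 = 673
vine 1: 455
vine 2: 455 + 673 = 1128
vine 3: 1128 + 673 = 1801
vine 4: 1801 + 673 = 2474
vine 5: 2474 + 673 = 3147
vine 6: 3147 + 673 = 3820
vine 7: 3820 + 673 = 4493
vine 8: 4493 + 673 = 5166
vine 9: 5166 + 673 = 5839
vine 10: 5839 + 673 = 6512
vine 11: 6512 + 673 = 7185
vine 12: 7185 + 673 = 7858
vine 13: 7858 + 673 = 8531
vine 14: 8531 + 673 = 9204
vine 15: 9204 + 673 = 9877
vine 16: 9877 + 673 = 10550
vine 17: 10550 + 673 = 11223
vine 18: 11223 + 673 = 11896
vine 19: 11896 + 673 = 12569
vine 20: 12569 + 673 = 13242
vine 21: 13242 + 673 = 13915
vine 22: 13915 + 673 = 14588
vine 23: 14588 + 673 = 15261
vine 24: 15261 + 673 = 15934
vine 25: 15934 + 673 = 16607
vine 26: 16607 + 673 = 17280

455, 1128, 1801, 2474, 3147, 3820, 4493, 5166, 5839, 6512, 7185, 7858, 8531, 9204, 9877, 10550, 11223, 11896, 12569, 13242, 13915, 14588, 15261, 15934, 16607, 17280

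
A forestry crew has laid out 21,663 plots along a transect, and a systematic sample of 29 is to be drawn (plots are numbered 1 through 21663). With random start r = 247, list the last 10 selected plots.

k = N/n = 21663/29 = 747
20th selection = 247 + 19×747 = 14440
21st: 14440 + 747 = 15187
22nd: 15187 + 747 = 15934
23rd: 15934 + 747 = 16681
24th: 16681 + 747 = 17428
25th: 17428 + 747 = 18175
26th: 18175 + 747 = 18922
27th: 18922 + 747 = 19669
28th: 19669 + 747 = 20416
29th: 20416 + 747 = 21163

14440, 15187, 15934, 16681, 17428, 18175, 18922, 19669, 20416, 21163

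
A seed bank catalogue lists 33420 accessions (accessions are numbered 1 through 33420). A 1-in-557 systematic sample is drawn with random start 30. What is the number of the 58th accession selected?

k = 557
58th selection = r + (58−1)·k = 30 + 57×557 = 30 + 31749 = 31779

31779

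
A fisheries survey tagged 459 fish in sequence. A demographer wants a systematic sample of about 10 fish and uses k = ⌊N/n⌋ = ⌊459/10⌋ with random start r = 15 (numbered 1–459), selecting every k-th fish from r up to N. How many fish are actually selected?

k = ⌊459/10⌋ = 45
Achieved size = ⌊(459 − 15)/45⌋ + 1 = ⌊444/45⌋ + 1 = 9 + 1 = 10
(last selection: 15 + 9×45 = 420 ≤ 459; next would be 465 > 459)

10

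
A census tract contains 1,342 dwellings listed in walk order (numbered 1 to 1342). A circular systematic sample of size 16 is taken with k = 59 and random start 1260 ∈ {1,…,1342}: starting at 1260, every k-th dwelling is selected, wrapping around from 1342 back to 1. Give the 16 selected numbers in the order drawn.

Selection 1: 1260
Selection 2: 1260 + 59 = 1319
Selection 3: 1319 + 59 = 1378 → 1378 − 1342 = 36
Selection 4: 36 + 59 = 95
Selection 5: 95 + 59 = 154
Selection 6: 154 + 59 = 213
Selection 7: 213 + 59 = 272
Selection 8: 272 + 59 = 331
Selection 9: 331 + 59 = 390
Selection 10: 390 + 59 = 449
Selection 11: 449 + 59 = 508
Selection 12: 508 + 59 = 567
Selection 13: 567 + 59 = 626
Selection 14: 626 + 59 = 685
Selection 15: 685 + 59 = 744
Selection 16: 744 + 59 = 803

1260, 1319, 36, 95, 154, 213, 272, 331, 390, 449, 508, 567, 626, 685, 744, 803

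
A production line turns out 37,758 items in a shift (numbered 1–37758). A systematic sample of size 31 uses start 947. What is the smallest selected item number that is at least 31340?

31397

k = 37758/31 = 1218
Steps past start: ⌈(31340 − 947)/1218⌉ = ⌈30393/1218⌉ = 25
Selected item: 947 + 25×1218 = 31397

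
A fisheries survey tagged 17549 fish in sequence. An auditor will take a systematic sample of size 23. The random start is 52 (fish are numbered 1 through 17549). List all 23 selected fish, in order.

52, 815, 1578, 2341, 3104, 3867, 4630, 5393, 6156, 6919, 7682, 8445, 9208, 9971, 10734, 11497, 12260, 13023, 13786, 14549, 15312, 16075, 16838

k = N/n = 17549/23 = 763
fish 1: 52
fish 2: 52 + 763 = 815
fish 3: 815 + 763 = 1578
fish 4: 1578 + 763 = 2341
fish 5: 2341 + 763 = 3104
fish 6: 3104 + 763 = 3867
fish 7: 3867 + 763 = 4630
fish 8: 4630 + 763 = 5393
fish 9: 5393 + 763 = 6156
fish 10: 6156 + 763 = 6919
fish 11: 6919 + 763 = 7682
fish 12: 7682 + 763 = 8445
fish 13: 8445 + 763 = 9208
fish 14: 9208 + 763 = 9971
fish 15: 9971 + 763 = 10734
fish 16: 10734 + 763 = 11497
fish 17: 11497 + 763 = 12260
fish 18: 12260 + 763 = 13023
fish 19: 13023 + 763 = 13786
fish 20: 13786 + 763 = 14549
fish 21: 14549 + 763 = 15312
fish 22: 15312 + 763 = 16075
fish 23: 16075 + 763 = 16838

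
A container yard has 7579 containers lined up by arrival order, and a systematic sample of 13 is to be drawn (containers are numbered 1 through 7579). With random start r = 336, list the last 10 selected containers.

k = N/n = 7579/13 = 583
4th selection = 336 + 3×583 = 2085
5th: 2085 + 583 = 2668
6th: 2668 + 583 = 3251
7th: 3251 + 583 = 3834
8th: 3834 + 583 = 4417
9th: 4417 + 583 = 5000
10th: 5000 + 583 = 5583
11th: 5583 + 583 = 6166
12th: 6166 + 583 = 6749
13th: 6749 + 583 = 7332

2085, 2668, 3251, 3834, 4417, 5000, 5583, 6166, 6749, 7332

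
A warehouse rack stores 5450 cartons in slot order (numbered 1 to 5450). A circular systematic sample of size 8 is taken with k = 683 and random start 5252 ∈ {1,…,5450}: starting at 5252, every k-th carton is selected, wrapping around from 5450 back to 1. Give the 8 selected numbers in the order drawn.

5252, 485, 1168, 1851, 2534, 3217, 3900, 4583

Selection 1: 5252
Selection 2: 5252 + 683 = 5935 → 5935 − 5450 = 485
Selection 3: 485 + 683 = 1168
Selection 4: 1168 + 683 = 1851
Selection 5: 1851 + 683 = 2534
Selection 6: 2534 + 683 = 3217
Selection 7: 3217 + 683 = 3900
Selection 8: 3900 + 683 = 4583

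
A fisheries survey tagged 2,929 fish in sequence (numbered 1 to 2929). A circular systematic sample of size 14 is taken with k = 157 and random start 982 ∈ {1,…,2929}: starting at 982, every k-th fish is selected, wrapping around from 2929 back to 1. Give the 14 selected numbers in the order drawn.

982, 1139, 1296, 1453, 1610, 1767, 1924, 2081, 2238, 2395, 2552, 2709, 2866, 94

Selection 1: 982
Selection 2: 982 + 157 = 1139
Selection 3: 1139 + 157 = 1296
Selection 4: 1296 + 157 = 1453
Selection 5: 1453 + 157 = 1610
Selection 6: 1610 + 157 = 1767
Selection 7: 1767 + 157 = 1924
Selection 8: 1924 + 157 = 2081
Selection 9: 2081 + 157 = 2238
Selection 10: 2238 + 157 = 2395
Selection 11: 2395 + 157 = 2552
Selection 12: 2552 + 157 = 2709
Selection 13: 2709 + 157 = 2866
Selection 14: 2866 + 157 = 3023 → 3023 − 2929 = 94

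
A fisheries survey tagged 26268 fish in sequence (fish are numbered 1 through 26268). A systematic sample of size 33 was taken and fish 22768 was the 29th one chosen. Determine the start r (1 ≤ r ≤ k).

480

k = 26268/33 = 796
r = 22768 − (29−1)×796 = 22768 − 22288 = 480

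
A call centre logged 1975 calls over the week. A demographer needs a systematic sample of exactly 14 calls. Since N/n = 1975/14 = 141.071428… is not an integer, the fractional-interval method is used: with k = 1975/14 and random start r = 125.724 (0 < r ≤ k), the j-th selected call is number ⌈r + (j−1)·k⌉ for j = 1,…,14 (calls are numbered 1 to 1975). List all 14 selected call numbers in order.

126, 267, 408, 549, 691, 832, 973, 1114, 1255, 1396, 1537, 1678, 1819, 1960

j=1: r + 0k = 125.724 → ⌈·⌉ = 126
j=2: r + 1k = 266.795428… → ⌈·⌉ = 267
j=3: r + 2k = 407.866857… → ⌈·⌉ = 408
j=4: r + 3k = 548.938285… → ⌈·⌉ = 549
j=5: r + 4k = 690.009714… → ⌈·⌉ = 691
j=6: r + 5k = 831.081142… → ⌈·⌉ = 832
j=7: r + 6k = 972.152571… → ⌈·⌉ = 973
j=8: r + 7k = 1113.224 → ⌈·⌉ = 1114
j=9: r + 8k = 1254.295428… → ⌈·⌉ = 1255
j=10: r + 9k = 1395.366857… → ⌈·⌉ = 1396
j=11: r + 10k = 1536.438285… → ⌈·⌉ = 1537
j=12: r + 11k = 1677.509714… → ⌈·⌉ = 1678
j=13: r + 12k = 1818.581142… → ⌈·⌉ = 1819
j=14: r + 13k = 1959.652571… → ⌈·⌉ = 1960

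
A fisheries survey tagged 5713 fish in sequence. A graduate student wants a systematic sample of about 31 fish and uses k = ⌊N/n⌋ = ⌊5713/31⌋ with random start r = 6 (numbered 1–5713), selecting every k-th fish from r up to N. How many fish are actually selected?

32

k = ⌊5713/31⌋ = 184
Achieved size = ⌊(5713 − 6)/184⌋ + 1 = ⌊5707/184⌋ + 1 = 31 + 1 = 32
(last selection: 6 + 31×184 = 5710 ≤ 5713; next would be 5894 > 5713)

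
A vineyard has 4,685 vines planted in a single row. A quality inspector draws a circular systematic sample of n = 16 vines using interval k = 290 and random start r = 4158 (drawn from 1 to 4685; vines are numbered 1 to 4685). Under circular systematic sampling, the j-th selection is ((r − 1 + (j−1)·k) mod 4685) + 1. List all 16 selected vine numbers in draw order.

Selection 1: 4158
Selection 2: 4158 + 290 = 4448
Selection 3: 4448 + 290 = 4738 → 4738 − 4685 = 53
Selection 4: 53 + 290 = 343
Selection 5: 343 + 290 = 633
Selection 6: 633 + 290 = 923
Selection 7: 923 + 290 = 1213
Selection 8: 1213 + 290 = 1503
Selection 9: 1503 + 290 = 1793
Selection 10: 1793 + 290 = 2083
Selection 11: 2083 + 290 = 2373
Selection 12: 2373 + 290 = 2663
Selection 13: 2663 + 290 = 2953
Selection 14: 2953 + 290 = 3243
Selection 15: 3243 + 290 = 3533
Selection 16: 3533 + 290 = 3823

4158, 4448, 53, 343, 633, 923, 1213, 1503, 1793, 2083, 2373, 2663, 2953, 3243, 3533, 3823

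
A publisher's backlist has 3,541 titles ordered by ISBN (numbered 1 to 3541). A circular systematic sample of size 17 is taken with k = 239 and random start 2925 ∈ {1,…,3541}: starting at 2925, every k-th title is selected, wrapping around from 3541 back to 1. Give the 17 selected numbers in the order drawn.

2925, 3164, 3403, 101, 340, 579, 818, 1057, 1296, 1535, 1774, 2013, 2252, 2491, 2730, 2969, 3208

Selection 1: 2925
Selection 2: 2925 + 239 = 3164
Selection 3: 3164 + 239 = 3403
Selection 4: 3403 + 239 = 3642 → 3642 − 3541 = 101
Selection 5: 101 + 239 = 340
Selection 6: 340 + 239 = 579
Selection 7: 579 + 239 = 818
Selection 8: 818 + 239 = 1057
Selection 9: 1057 + 239 = 1296
Selection 10: 1296 + 239 = 1535
Selection 11: 1535 + 239 = 1774
Selection 12: 1774 + 239 = 2013
Selection 13: 2013 + 239 = 2252
Selection 14: 2252 + 239 = 2491
Selection 15: 2491 + 239 = 2730
Selection 16: 2730 + 239 = 2969
Selection 17: 2969 + 239 = 3208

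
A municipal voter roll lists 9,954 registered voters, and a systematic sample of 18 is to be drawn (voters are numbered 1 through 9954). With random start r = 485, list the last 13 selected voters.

k = N/n = 9954/18 = 553
6th selection = 485 + 5×553 = 3250
7th: 3250 + 553 = 3803
8th: 3803 + 553 = 4356
9th: 4356 + 553 = 4909
10th: 4909 + 553 = 5462
11th: 5462 + 553 = 6015
12th: 6015 + 553 = 6568
13th: 6568 + 553 = 7121
14th: 7121 + 553 = 7674
15th: 7674 + 553 = 8227
16th: 8227 + 553 = 8780
17th: 8780 + 553 = 9333
18th: 9333 + 553 = 9886

3250, 3803, 4356, 4909, 5462, 6015, 6568, 7121, 7674, 8227, 8780, 9333, 9886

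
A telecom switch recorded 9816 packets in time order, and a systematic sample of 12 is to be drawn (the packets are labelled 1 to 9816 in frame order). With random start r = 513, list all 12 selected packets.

k = N/n = 9816/12 = 818
packet 1: 513
packet 2: 513 + 818 = 1331
packet 3: 1331 + 818 = 2149
packet 4: 2149 + 818 = 2967
packet 5: 2967 + 818 = 3785
packet 6: 3785 + 818 = 4603
packet 7: 4603 + 818 = 5421
packet 8: 5421 + 818 = 6239
packet 9: 6239 + 818 = 7057
packet 10: 7057 + 818 = 7875
packet 11: 7875 + 818 = 8693
packet 12: 8693 + 818 = 9511

513, 1331, 2149, 2967, 3785, 4603, 5421, 6239, 7057, 7875, 8693, 9511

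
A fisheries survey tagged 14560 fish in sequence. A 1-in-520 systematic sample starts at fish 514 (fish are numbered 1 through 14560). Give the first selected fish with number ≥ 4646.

4674

k = 520
Steps past start: ⌈(4646 − 514)/520⌉ = ⌈4132/520⌉ = 8
Selected fish: 514 + 8×520 = 4674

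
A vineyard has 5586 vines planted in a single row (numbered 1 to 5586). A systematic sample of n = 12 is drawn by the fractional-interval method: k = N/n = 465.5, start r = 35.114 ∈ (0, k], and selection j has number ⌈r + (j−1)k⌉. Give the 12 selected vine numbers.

j=1: r + 0k = 35.114 → ⌈·⌉ = 36
j=2: r + 1k = 500.614 → ⌈·⌉ = 501
j=3: r + 2k = 966.114 → ⌈·⌉ = 967
j=4: r + 3k = 1431.614 → ⌈·⌉ = 1432
j=5: r + 4k = 1897.114 → ⌈·⌉ = 1898
j=6: r + 5k = 2362.614 → ⌈·⌉ = 2363
j=7: r + 6k = 2828.114 → ⌈·⌉ = 2829
j=8: r + 7k = 3293.614 → ⌈·⌉ = 3294
j=9: r + 8k = 3759.114 → ⌈·⌉ = 3760
j=10: r + 9k = 4224.614 → ⌈·⌉ = 4225
j=11: r + 10k = 4690.114 → ⌈·⌉ = 4691
j=12: r + 11k = 5155.614 → ⌈·⌉ = 5156

36, 501, 967, 1432, 1898, 2363, 2829, 3294, 3760, 4225, 4691, 5156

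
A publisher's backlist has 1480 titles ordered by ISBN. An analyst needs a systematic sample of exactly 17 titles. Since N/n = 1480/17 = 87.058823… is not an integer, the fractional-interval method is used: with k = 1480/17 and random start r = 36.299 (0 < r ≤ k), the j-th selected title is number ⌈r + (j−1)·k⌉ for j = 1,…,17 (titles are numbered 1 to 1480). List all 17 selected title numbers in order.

j=1: r + 0k = 36.299 → ⌈·⌉ = 37
j=2: r + 1k = 123.357823… → ⌈·⌉ = 124
j=3: r + 2k = 210.416647… → ⌈·⌉ = 211
j=4: r + 3k = 297.475470… → ⌈·⌉ = 298
j=5: r + 4k = 384.534294… → ⌈·⌉ = 385
j=6: r + 5k = 471.593117… → ⌈·⌉ = 472
j=7: r + 6k = 558.651941… → ⌈·⌉ = 559
j=8: r + 7k = 645.710764… → ⌈·⌉ = 646
j=9: r + 8k = 732.769588… → ⌈·⌉ = 733
j=10: r + 9k = 819.828411… → ⌈·⌉ = 820
j=11: r + 10k = 906.887235… → ⌈·⌉ = 907
j=12: r + 11k = 993.946058… → ⌈·⌉ = 994
j=13: r + 12k = 1081.004882… → ⌈·⌉ = 1082
j=14: r + 13k = 1168.063705… → ⌈·⌉ = 1169
j=15: r + 14k = 1255.122529… → ⌈·⌉ = 1256
j=16: r + 15k = 1342.181352… → ⌈·⌉ = 1343
j=17: r + 16k = 1429.240176… → ⌈·⌉ = 1430

37, 124, 211, 298, 385, 472, 559, 646, 733, 820, 907, 994, 1082, 1169, 1256, 1343, 1430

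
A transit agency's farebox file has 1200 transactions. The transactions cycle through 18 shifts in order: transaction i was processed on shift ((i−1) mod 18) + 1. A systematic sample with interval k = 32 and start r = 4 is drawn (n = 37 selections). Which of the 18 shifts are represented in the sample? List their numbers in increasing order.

2, 4, 6, 8, 10, 12, 14, 16, 18

Consecutive selections differ by k = 32, so their shift numbers differ by 32 mod 18 = 14.
gcd(32, 18) = 2, so the sample visits 18/2 = 9 distinct residues mod 18.
Start 4 is shift 4; the shifts hit are 2, 4, 6, 8, 10, 12, 14, 16, 18.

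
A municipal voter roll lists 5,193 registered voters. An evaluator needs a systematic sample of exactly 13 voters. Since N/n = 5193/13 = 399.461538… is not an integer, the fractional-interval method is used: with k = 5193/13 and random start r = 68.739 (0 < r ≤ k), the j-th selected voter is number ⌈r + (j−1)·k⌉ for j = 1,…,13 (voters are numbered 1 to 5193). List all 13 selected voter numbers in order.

69, 469, 868, 1268, 1667, 2067, 2466, 2865, 3265, 3664, 4064, 4463, 4863

j=1: r + 0k = 68.739 → ⌈·⌉ = 69
j=2: r + 1k = 468.200538… → ⌈·⌉ = 469
j=3: r + 2k = 867.662076… → ⌈·⌉ = 868
j=4: r + 3k = 1267.123615… → ⌈·⌉ = 1268
j=5: r + 4k = 1666.585153… → ⌈·⌉ = 1667
j=6: r + 5k = 2066.046692… → ⌈·⌉ = 2067
j=7: r + 6k = 2465.508230… → ⌈·⌉ = 2466
j=8: r + 7k = 2864.969769… → ⌈·⌉ = 2865
j=9: r + 8k = 3264.431307… → ⌈·⌉ = 3265
j=10: r + 9k = 3663.892846… → ⌈·⌉ = 3664
j=11: r + 10k = 4063.354384… → ⌈·⌉ = 4064
j=12: r + 11k = 4462.815923… → ⌈·⌉ = 4463
j=13: r + 12k = 4862.277461… → ⌈·⌉ = 4863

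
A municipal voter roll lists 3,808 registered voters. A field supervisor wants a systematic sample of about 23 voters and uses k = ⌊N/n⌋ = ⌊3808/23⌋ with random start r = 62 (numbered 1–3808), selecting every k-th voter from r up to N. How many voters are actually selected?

23

k = ⌊3808/23⌋ = 165
Achieved size = ⌊(3808 − 62)/165⌋ + 1 = ⌊3746/165⌋ + 1 = 22 + 1 = 23
(last selection: 62 + 22×165 = 3692 ≤ 3808; next would be 3857 > 3808)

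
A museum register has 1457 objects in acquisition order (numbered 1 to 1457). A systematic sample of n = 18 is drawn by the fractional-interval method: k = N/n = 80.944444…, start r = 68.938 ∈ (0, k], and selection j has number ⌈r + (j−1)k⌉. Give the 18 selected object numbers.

69, 150, 231, 312, 393, 474, 555, 636, 717, 798, 879, 960, 1041, 1122, 1203, 1284, 1365, 1445

j=1: r + 0k = 68.938 → ⌈·⌉ = 69
j=2: r + 1k = 149.882444… → ⌈·⌉ = 150
j=3: r + 2k = 230.826888… → ⌈·⌉ = 231
j=4: r + 3k = 311.771333… → ⌈·⌉ = 312
j=5: r + 4k = 392.715777… → ⌈·⌉ = 393
j=6: r + 5k = 473.660222… → ⌈·⌉ = 474
j=7: r + 6k = 554.604666… → ⌈·⌉ = 555
j=8: r + 7k = 635.549111… → ⌈·⌉ = 636
j=9: r + 8k = 716.493555… → ⌈·⌉ = 717
j=10: r + 9k = 797.438 → ⌈·⌉ = 798
j=11: r + 10k = 878.382444… → ⌈·⌉ = 879
j=12: r + 11k = 959.326888… → ⌈·⌉ = 960
j=13: r + 12k = 1040.271333… → ⌈·⌉ = 1041
j=14: r + 13k = 1121.215777… → ⌈·⌉ = 1122
j=15: r + 14k = 1202.160222… → ⌈·⌉ = 1203
j=16: r + 15k = 1283.104666… → ⌈·⌉ = 1284
j=17: r + 16k = 1364.049111… → ⌈·⌉ = 1365
j=18: r + 17k = 1444.993555… → ⌈·⌉ = 1445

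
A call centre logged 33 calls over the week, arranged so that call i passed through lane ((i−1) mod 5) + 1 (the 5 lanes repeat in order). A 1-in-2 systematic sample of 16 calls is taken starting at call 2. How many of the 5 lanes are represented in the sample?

Consecutive selections differ by k = 2, so their lane numbers differ by 2 mod 5 = 2.
gcd(2, 5) = 1, so the sample visits 5/1 = 5 distinct residues mod 5.
Start 2 is lane 2; the lanes hit are 1, 2, 3, 4, 5.

5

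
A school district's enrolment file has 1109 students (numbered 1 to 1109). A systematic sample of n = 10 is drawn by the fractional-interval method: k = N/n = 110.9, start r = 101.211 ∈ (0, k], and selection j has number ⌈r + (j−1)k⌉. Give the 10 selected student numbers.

102, 213, 324, 434, 545, 656, 767, 878, 989, 1100

j=1: r + 0k = 101.211 → ⌈·⌉ = 102
j=2: r + 1k = 212.111 → ⌈·⌉ = 213
j=3: r + 2k = 323.011 → ⌈·⌉ = 324
j=4: r + 3k = 433.911 → ⌈·⌉ = 434
j=5: r + 4k = 544.811 → ⌈·⌉ = 545
j=6: r + 5k = 655.711 → ⌈·⌉ = 656
j=7: r + 6k = 766.611 → ⌈·⌉ = 767
j=8: r + 7k = 877.511 → ⌈·⌉ = 878
j=9: r + 8k = 988.411 → ⌈·⌉ = 989
j=10: r + 9k = 1099.311 → ⌈·⌉ = 1100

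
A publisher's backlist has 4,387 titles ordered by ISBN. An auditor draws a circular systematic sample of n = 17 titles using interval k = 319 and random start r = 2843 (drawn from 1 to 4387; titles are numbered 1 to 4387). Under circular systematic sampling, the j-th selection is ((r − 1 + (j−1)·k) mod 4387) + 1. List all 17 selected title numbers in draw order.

2843, 3162, 3481, 3800, 4119, 51, 370, 689, 1008, 1327, 1646, 1965, 2284, 2603, 2922, 3241, 3560

Selection 1: 2843
Selection 2: 2843 + 319 = 3162
Selection 3: 3162 + 319 = 3481
Selection 4: 3481 + 319 = 3800
Selection 5: 3800 + 319 = 4119
Selection 6: 4119 + 319 = 4438 → 4438 − 4387 = 51
Selection 7: 51 + 319 = 370
Selection 8: 370 + 319 = 689
Selection 9: 689 + 319 = 1008
Selection 10: 1008 + 319 = 1327
Selection 11: 1327 + 319 = 1646
Selection 12: 1646 + 319 = 1965
Selection 13: 1965 + 319 = 2284
Selection 14: 2284 + 319 = 2603
Selection 15: 2603 + 319 = 2922
Selection 16: 2922 + 319 = 3241
Selection 17: 3241 + 319 = 3560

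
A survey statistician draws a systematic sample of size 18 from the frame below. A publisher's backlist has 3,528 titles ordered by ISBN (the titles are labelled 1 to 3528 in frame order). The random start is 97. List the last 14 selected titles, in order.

881, 1077, 1273, 1469, 1665, 1861, 2057, 2253, 2449, 2645, 2841, 3037, 3233, 3429

k = N/n = 3528/18 = 196
5th selection = 97 + 4×196 = 881
6th: 881 + 196 = 1077
7th: 1077 + 196 = 1273
8th: 1273 + 196 = 1469
9th: 1469 + 196 = 1665
10th: 1665 + 196 = 1861
11th: 1861 + 196 = 2057
12th: 2057 + 196 = 2253
13th: 2253 + 196 = 2449
14th: 2449 + 196 = 2645
15th: 2645 + 196 = 2841
16th: 2841 + 196 = 3037
17th: 3037 + 196 = 3233
18th: 3233 + 196 = 3429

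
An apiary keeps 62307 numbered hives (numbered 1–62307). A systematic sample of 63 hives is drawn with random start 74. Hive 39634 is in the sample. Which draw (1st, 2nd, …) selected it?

41

k = 62307/63 = 989
position = (39634 − 74)/989 + 1 = 39560/989 + 1 = 40 + 1 = 41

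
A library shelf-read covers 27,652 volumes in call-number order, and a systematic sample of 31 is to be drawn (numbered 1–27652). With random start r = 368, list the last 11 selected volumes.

18208, 19100, 19992, 20884, 21776, 22668, 23560, 24452, 25344, 26236, 27128

k = N/n = 27652/31 = 892
21st selection = 368 + 20×892 = 18208
22nd: 18208 + 892 = 19100
23rd: 19100 + 892 = 19992
24th: 19992 + 892 = 20884
25th: 20884 + 892 = 21776
26th: 21776 + 892 = 22668
27th: 22668 + 892 = 23560
28th: 23560 + 892 = 24452
29th: 24452 + 892 = 25344
30th: 25344 + 892 = 26236
31st: 26236 + 892 = 27128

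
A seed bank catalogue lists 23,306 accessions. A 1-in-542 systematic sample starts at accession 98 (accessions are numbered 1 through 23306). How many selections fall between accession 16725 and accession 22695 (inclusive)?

11

k = 542
First selection ≥ 16725: 98 + ⌈(16725−98)/542⌉·542 = 98 + 31×542 = 16900
Last selection ≤ 22695: 98 + ⌊(22695−98)/542⌋·542 = 98 + 41×542 = 22320
Count = 41 − 31 + 1 = 11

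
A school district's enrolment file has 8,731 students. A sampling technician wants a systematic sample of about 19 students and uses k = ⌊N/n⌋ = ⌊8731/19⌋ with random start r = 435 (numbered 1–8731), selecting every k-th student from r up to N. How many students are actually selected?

k = ⌊8731/19⌋ = 459
Achieved size = ⌊(8731 − 435)/459⌋ + 1 = ⌊8296/459⌋ + 1 = 18 + 1 = 19
(last selection: 435 + 18×459 = 8697 ≤ 8731; next would be 9156 > 8731)

19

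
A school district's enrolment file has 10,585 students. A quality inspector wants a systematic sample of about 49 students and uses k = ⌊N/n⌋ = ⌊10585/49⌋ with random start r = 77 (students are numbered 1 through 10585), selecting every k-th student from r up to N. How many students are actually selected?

49

k = ⌊10585/49⌋ = 216
Achieved size = ⌊(10585 − 77)/216⌋ + 1 = ⌊10508/216⌋ + 1 = 48 + 1 = 49
(last selection: 77 + 48×216 = 10445 ≤ 10585; next would be 10661 > 10585)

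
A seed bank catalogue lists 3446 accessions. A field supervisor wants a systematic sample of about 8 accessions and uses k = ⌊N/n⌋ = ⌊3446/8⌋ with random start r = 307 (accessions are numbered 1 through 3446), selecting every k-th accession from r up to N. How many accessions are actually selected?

8

k = ⌊3446/8⌋ = 430
Achieved size = ⌊(3446 − 307)/430⌋ + 1 = ⌊3139/430⌋ + 1 = 7 + 1 = 8
(last selection: 307 + 7×430 = 3317 ≤ 3446; next would be 3747 > 3446)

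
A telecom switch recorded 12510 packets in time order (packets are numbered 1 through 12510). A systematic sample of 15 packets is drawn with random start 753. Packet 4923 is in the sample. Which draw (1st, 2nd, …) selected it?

6

k = 12510/15 = 834
position = (4923 − 753)/834 + 1 = 4170/834 + 1 = 5 + 1 = 6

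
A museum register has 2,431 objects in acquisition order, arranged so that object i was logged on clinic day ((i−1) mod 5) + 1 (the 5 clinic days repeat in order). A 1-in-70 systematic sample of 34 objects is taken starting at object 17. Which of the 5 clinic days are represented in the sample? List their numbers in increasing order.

Consecutive selections differ by k = 70, so their clinic day numbers differ by 70 mod 5 = 0.
gcd(70, 5) = 5, so the sample visits 5/5 = 1 distinct residues mod 5.
Start 17 is clinic day 2; the clinic days hit are 2.

2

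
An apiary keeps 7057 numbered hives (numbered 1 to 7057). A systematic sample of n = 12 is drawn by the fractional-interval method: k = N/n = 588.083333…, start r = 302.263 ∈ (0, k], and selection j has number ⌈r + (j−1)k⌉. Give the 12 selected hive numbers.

303, 891, 1479, 2067, 2655, 3243, 3831, 4419, 5007, 5596, 6184, 6772

j=1: r + 0k = 302.263 → ⌈·⌉ = 303
j=2: r + 1k = 890.346333… → ⌈·⌉ = 891
j=3: r + 2k = 1478.429666… → ⌈·⌉ = 1479
j=4: r + 3k = 2066.513 → ⌈·⌉ = 2067
j=5: r + 4k = 2654.596333… → ⌈·⌉ = 2655
j=6: r + 5k = 3242.679666… → ⌈·⌉ = 3243
j=7: r + 6k = 3830.763 → ⌈·⌉ = 3831
j=8: r + 7k = 4418.846333… → ⌈·⌉ = 4419
j=9: r + 8k = 5006.929666… → ⌈·⌉ = 5007
j=10: r + 9k = 5595.013 → ⌈·⌉ = 5596
j=11: r + 10k = 6183.096333… → ⌈·⌉ = 6184
j=12: r + 11k = 6771.179666… → ⌈·⌉ = 6772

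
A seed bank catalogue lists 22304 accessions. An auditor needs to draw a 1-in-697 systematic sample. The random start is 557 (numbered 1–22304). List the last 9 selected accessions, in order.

16588, 17285, 17982, 18679, 19376, 20073, 20770, 21467, 22164

24th selection = 557 + 23×697 = 16588
25th: 16588 + 697 = 17285
26th: 17285 + 697 = 17982
27th: 17982 + 697 = 18679
28th: 18679 + 697 = 19376
29th: 19376 + 697 = 20073
30th: 20073 + 697 = 20770
31st: 20770 + 697 = 21467
32nd: 21467 + 697 = 22164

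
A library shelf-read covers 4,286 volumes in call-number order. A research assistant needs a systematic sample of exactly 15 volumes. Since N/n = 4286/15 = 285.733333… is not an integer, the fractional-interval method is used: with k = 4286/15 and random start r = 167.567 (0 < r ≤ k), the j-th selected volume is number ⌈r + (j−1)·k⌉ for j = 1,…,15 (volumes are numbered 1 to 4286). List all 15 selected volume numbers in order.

168, 454, 740, 1025, 1311, 1597, 1882, 2168, 2454, 2740, 3025, 3311, 3597, 3883, 4168

j=1: r + 0k = 167.567 → ⌈·⌉ = 168
j=2: r + 1k = 453.300333… → ⌈·⌉ = 454
j=3: r + 2k = 739.033666… → ⌈·⌉ = 740
j=4: r + 3k = 1024.767 → ⌈·⌉ = 1025
j=5: r + 4k = 1310.500333… → ⌈·⌉ = 1311
j=6: r + 5k = 1596.233666… → ⌈·⌉ = 1597
j=7: r + 6k = 1881.967 → ⌈·⌉ = 1882
j=8: r + 7k = 2167.700333… → ⌈·⌉ = 2168
j=9: r + 8k = 2453.433666… → ⌈·⌉ = 2454
j=10: r + 9k = 2739.167 → ⌈·⌉ = 2740
j=11: r + 10k = 3024.900333… → ⌈·⌉ = 3025
j=12: r + 11k = 3310.633666… → ⌈·⌉ = 3311
j=13: r + 12k = 3596.367 → ⌈·⌉ = 3597
j=14: r + 13k = 3882.100333… → ⌈·⌉ = 3883
j=15: r + 14k = 4167.833666… → ⌈·⌉ = 4168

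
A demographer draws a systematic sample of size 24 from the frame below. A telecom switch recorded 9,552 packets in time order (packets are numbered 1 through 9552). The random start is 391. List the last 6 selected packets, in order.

k = N/n = 9552/24 = 398
19th selection = 391 + 18×398 = 7555
20th: 7555 + 398 = 7953
21st: 7953 + 398 = 8351
22nd: 8351 + 398 = 8749
23rd: 8749 + 398 = 9147
24th: 9147 + 398 = 9545

7555, 7953, 8351, 8749, 9147, 9545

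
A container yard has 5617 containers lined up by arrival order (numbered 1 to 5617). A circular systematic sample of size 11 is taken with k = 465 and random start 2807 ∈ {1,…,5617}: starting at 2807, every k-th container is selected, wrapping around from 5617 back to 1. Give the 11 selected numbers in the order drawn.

2807, 3272, 3737, 4202, 4667, 5132, 5597, 445, 910, 1375, 1840

Selection 1: 2807
Selection 2: 2807 + 465 = 3272
Selection 3: 3272 + 465 = 3737
Selection 4: 3737 + 465 = 4202
Selection 5: 4202 + 465 = 4667
Selection 6: 4667 + 465 = 5132
Selection 7: 5132 + 465 = 5597
Selection 8: 5597 + 465 = 6062 → 6062 − 5617 = 445
Selection 9: 445 + 465 = 910
Selection 10: 910 + 465 = 1375
Selection 11: 1375 + 465 = 1840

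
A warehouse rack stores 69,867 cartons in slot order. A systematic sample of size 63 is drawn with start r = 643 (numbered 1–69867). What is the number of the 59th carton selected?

64965

k = 69867/63 = 1109
59th selection = r + (59−1)·k = 643 + 58×1109 = 643 + 64322 = 64965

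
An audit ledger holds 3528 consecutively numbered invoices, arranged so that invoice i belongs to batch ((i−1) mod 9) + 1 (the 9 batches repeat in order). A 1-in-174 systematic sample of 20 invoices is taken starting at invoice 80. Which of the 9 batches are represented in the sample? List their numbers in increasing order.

Consecutive selections differ by k = 174, so their batch numbers differ by 174 mod 9 = 3.
gcd(174, 9) = 3, so the sample visits 9/3 = 3 distinct residues mod 9.
Start 80 is batch 8; the batches hit are 2, 5, 8.

2, 5, 8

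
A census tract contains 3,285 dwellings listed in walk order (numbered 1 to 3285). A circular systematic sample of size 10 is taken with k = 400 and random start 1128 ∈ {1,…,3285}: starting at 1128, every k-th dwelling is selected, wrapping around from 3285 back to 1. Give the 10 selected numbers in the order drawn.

Selection 1: 1128
Selection 2: 1128 + 400 = 1528
Selection 3: 1528 + 400 = 1928
Selection 4: 1928 + 400 = 2328
Selection 5: 2328 + 400 = 2728
Selection 6: 2728 + 400 = 3128
Selection 7: 3128 + 400 = 3528 → 3528 − 3285 = 243
Selection 8: 243 + 400 = 643
Selection 9: 643 + 400 = 1043
Selection 10: 1043 + 400 = 1443

1128, 1528, 1928, 2328, 2728, 3128, 243, 643, 1043, 1443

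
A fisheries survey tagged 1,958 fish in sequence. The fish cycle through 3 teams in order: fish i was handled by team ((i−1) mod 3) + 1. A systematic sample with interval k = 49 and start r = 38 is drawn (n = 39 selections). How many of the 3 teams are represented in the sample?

Consecutive selections differ by k = 49, so their team numbers differ by 49 mod 3 = 1.
gcd(49, 3) = 1, so the sample visits 3/1 = 3 distinct residues mod 3.
Start 38 is team 2; the teams hit are 1, 2, 3.

3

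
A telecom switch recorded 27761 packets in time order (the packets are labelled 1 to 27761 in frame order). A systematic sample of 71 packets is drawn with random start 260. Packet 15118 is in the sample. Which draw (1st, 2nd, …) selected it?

39

k = 27761/71 = 391
position = (15118 − 260)/391 + 1 = 14858/391 + 1 = 38 + 1 = 39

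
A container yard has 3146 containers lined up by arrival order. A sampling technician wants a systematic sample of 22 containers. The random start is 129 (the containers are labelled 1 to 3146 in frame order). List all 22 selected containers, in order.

129, 272, 415, 558, 701, 844, 987, 1130, 1273, 1416, 1559, 1702, 1845, 1988, 2131, 2274, 2417, 2560, 2703, 2846, 2989, 3132

k = N/n = 3146/22 = 143
container 1: 129
container 2: 129 + 143 = 272
container 3: 272 + 143 = 415
container 4: 415 + 143 = 558
container 5: 558 + 143 = 701
container 6: 701 + 143 = 844
container 7: 844 + 143 = 987
container 8: 987 + 143 = 1130
container 9: 1130 + 143 = 1273
container 10: 1273 + 143 = 1416
container 11: 1416 + 143 = 1559
container 12: 1559 + 143 = 1702
container 13: 1702 + 143 = 1845
container 14: 1845 + 143 = 1988
container 15: 1988 + 143 = 2131
container 16: 2131 + 143 = 2274
container 17: 2274 + 143 = 2417
container 18: 2417 + 143 = 2560
container 19: 2560 + 143 = 2703
container 20: 2703 + 143 = 2846
container 21: 2846 + 143 = 2989
container 22: 2989 + 143 = 3132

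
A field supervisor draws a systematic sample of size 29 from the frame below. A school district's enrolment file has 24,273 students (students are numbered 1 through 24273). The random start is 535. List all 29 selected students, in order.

k = N/n = 24273/29 = 837
student 1: 535
student 2: 535 + 837 = 1372
student 3: 1372 + 837 = 2209
student 4: 2209 + 837 = 3046
student 5: 3046 + 837 = 3883
student 6: 3883 + 837 = 4720
student 7: 4720 + 837 = 5557
student 8: 5557 + 837 = 6394
student 9: 6394 + 837 = 7231
student 10: 7231 + 837 = 8068
student 11: 8068 + 837 = 8905
student 12: 8905 + 837 = 9742
student 13: 9742 + 837 = 10579
student 14: 10579 + 837 = 11416
student 15: 11416 + 837 = 12253
student 16: 12253 + 837 = 13090
student 17: 13090 + 837 = 13927
student 18: 13927 + 837 = 14764
student 19: 14764 + 837 = 15601
student 20: 15601 + 837 = 16438
student 21: 16438 + 837 = 17275
student 22: 17275 + 837 = 18112
student 23: 18112 + 837 = 18949
student 24: 18949 + 837 = 19786
student 25: 19786 + 837 = 20623
student 26: 20623 + 837 = 21460
student 27: 21460 + 837 = 22297
student 28: 22297 + 837 = 23134
student 29: 23134 + 837 = 23971

535, 1372, 2209, 3046, 3883, 4720, 5557, 6394, 7231, 8068, 8905, 9742, 10579, 11416, 12253, 13090, 13927, 14764, 15601, 16438, 17275, 18112, 18949, 19786, 20623, 21460, 22297, 23134, 23971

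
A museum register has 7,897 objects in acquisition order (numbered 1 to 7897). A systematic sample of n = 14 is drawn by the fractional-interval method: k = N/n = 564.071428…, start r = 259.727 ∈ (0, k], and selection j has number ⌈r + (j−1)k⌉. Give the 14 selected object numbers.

260, 824, 1388, 1952, 2517, 3081, 3645, 4209, 4773, 5337, 5901, 6465, 7029, 7593

j=1: r + 0k = 259.727 → ⌈·⌉ = 260
j=2: r + 1k = 823.798428… → ⌈·⌉ = 824
j=3: r + 2k = 1387.869857… → ⌈·⌉ = 1388
j=4: r + 3k = 1951.941285… → ⌈·⌉ = 1952
j=5: r + 4k = 2516.012714… → ⌈·⌉ = 2517
j=6: r + 5k = 3080.084142… → ⌈·⌉ = 3081
j=7: r + 6k = 3644.155571… → ⌈·⌉ = 3645
j=8: r + 7k = 4208.227 → ⌈·⌉ = 4209
j=9: r + 8k = 4772.298428… → ⌈·⌉ = 4773
j=10: r + 9k = 5336.369857… → ⌈·⌉ = 5337
j=11: r + 10k = 5900.441285… → ⌈·⌉ = 5901
j=12: r + 11k = 6464.512714… → ⌈·⌉ = 6465
j=13: r + 12k = 7028.584142… → ⌈·⌉ = 7029
j=14: r + 13k = 7592.655571… → ⌈·⌉ = 7593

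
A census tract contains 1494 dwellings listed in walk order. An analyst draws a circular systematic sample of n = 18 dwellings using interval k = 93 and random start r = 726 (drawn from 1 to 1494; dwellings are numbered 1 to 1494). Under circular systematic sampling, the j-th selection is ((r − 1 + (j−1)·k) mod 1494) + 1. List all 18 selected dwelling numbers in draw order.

Selection 1: 726
Selection 2: 726 + 93 = 819
Selection 3: 819 + 93 = 912
Selection 4: 912 + 93 = 1005
Selection 5: 1005 + 93 = 1098
Selection 6: 1098 + 93 = 1191
Selection 7: 1191 + 93 = 1284
Selection 8: 1284 + 93 = 1377
Selection 9: 1377 + 93 = 1470
Selection 10: 1470 + 93 = 1563 → 1563 − 1494 = 69
Selection 11: 69 + 93 = 162
Selection 12: 162 + 93 = 255
Selection 13: 255 + 93 = 348
Selection 14: 348 + 93 = 441
Selection 15: 441 + 93 = 534
Selection 16: 534 + 93 = 627
Selection 17: 627 + 93 = 720
Selection 18: 720 + 93 = 813

726, 819, 912, 1005, 1098, 1191, 1284, 1377, 1470, 69, 162, 255, 348, 441, 534, 627, 720, 813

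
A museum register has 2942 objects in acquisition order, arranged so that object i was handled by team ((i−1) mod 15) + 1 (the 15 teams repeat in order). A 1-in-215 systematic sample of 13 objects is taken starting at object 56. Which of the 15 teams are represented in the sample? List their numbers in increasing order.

1, 6, 11

Consecutive selections differ by k = 215, so their team numbers differ by 215 mod 15 = 5.
gcd(215, 15) = 5, so the sample visits 15/5 = 3 distinct residues mod 15.
Start 56 is team 11; the teams hit are 1, 6, 11.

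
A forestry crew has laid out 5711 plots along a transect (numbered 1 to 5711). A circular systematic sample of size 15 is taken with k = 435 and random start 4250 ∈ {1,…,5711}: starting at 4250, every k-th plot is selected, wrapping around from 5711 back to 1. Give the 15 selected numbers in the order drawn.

Selection 1: 4250
Selection 2: 4250 + 435 = 4685
Selection 3: 4685 + 435 = 5120
Selection 4: 5120 + 435 = 5555
Selection 5: 5555 + 435 = 5990 → 5990 − 5711 = 279
Selection 6: 279 + 435 = 714
Selection 7: 714 + 435 = 1149
Selection 8: 1149 + 435 = 1584
Selection 9: 1584 + 435 = 2019
Selection 10: 2019 + 435 = 2454
Selection 11: 2454 + 435 = 2889
Selection 12: 2889 + 435 = 3324
Selection 13: 3324 + 435 = 3759
Selection 14: 3759 + 435 = 4194
Selection 15: 4194 + 435 = 4629

4250, 4685, 5120, 5555, 279, 714, 1149, 1584, 2019, 2454, 2889, 3324, 3759, 4194, 4629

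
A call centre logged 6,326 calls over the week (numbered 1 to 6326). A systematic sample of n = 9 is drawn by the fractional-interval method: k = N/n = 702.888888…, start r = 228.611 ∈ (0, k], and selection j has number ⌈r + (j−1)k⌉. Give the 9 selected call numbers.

j=1: r + 0k = 228.611 → ⌈·⌉ = 229
j=2: r + 1k = 931.499888… → ⌈·⌉ = 932
j=3: r + 2k = 1634.388777… → ⌈·⌉ = 1635
j=4: r + 3k = 2337.277666… → ⌈·⌉ = 2338
j=5: r + 4k = 3040.166555… → ⌈·⌉ = 3041
j=6: r + 5k = 3743.055444… → ⌈·⌉ = 3744
j=7: r + 6k = 4445.944333… → ⌈·⌉ = 4446
j=8: r + 7k = 5148.833222… → ⌈·⌉ = 5149
j=9: r + 8k = 5851.722111… → ⌈·⌉ = 5852

229, 932, 1635, 2338, 3041, 3744, 4446, 5149, 5852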